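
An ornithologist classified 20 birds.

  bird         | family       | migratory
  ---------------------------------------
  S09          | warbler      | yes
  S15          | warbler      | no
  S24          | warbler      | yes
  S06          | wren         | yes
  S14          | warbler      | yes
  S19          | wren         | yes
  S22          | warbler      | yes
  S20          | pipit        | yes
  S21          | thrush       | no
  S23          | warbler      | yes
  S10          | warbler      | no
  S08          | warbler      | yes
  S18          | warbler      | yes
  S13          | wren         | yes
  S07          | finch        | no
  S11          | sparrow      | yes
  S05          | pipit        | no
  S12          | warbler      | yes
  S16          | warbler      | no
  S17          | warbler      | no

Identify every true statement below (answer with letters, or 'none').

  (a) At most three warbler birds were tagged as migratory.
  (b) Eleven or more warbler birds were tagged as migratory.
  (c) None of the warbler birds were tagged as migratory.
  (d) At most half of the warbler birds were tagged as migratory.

|A| = 12, |A ∩ B| = 8, |A ∖ B| = 4.
(a) |A ∩ B| ≤ 3: fails.
(b) |A ∩ B| ≥ 11: fails.
(c) A ∩ B = ∅ (|A ∩ B| = 0): fails.
(d) |A ∩ B| ≤ |A ∖ B|: fails.

none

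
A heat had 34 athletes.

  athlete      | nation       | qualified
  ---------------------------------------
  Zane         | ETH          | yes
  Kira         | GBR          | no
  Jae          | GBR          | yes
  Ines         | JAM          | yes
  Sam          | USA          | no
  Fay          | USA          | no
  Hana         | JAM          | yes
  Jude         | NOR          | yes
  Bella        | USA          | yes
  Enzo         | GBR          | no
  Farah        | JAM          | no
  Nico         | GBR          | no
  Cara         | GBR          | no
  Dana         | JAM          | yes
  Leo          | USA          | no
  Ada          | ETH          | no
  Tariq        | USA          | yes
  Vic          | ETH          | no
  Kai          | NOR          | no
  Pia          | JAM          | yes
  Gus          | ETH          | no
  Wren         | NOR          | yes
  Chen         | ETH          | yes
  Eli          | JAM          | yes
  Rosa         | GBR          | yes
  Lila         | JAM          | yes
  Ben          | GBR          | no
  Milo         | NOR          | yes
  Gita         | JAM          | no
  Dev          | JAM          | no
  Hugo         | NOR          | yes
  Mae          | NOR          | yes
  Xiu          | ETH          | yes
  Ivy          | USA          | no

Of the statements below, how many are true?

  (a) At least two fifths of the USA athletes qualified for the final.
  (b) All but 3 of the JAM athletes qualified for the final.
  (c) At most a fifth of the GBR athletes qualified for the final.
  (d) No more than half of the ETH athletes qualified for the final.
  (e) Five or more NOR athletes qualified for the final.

(a) USA: |A| = 6, |A ∩ B| = 2; needs |A ∩ B| / |A| ≥ 2/5 — false.
(b) JAM: |A| = 9, |A ∩ B| = 6; needs |A ∖ B| = 3 — true.
(c) GBR: |A| = 7, |A ∩ B| = 2; needs |A ∩ B| / |A| ≤ 1/5 — false.
(d) ETH: |A| = 6, |A ∩ B| = 3; needs |A ∩ B| ≤ |A ∖ B| — true.
(e) NOR: |A| = 6, |A ∩ B| = 5; needs |A ∩ B| ≥ 5 — true.

3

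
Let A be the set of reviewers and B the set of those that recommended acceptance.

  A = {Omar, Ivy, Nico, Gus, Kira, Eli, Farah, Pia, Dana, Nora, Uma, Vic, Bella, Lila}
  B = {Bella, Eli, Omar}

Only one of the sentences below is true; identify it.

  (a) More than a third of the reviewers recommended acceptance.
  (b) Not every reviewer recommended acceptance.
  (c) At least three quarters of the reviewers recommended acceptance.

(b)

|A| = 14, |A ∩ B| = 3, |A ∖ B| = 11.
(a) requires |A ∩ B| / |A| > 1/3: false.
(b) requires A ⊄ B (|A ∖ B| ≥ 1): true.
(c) requires |A ∩ B| / |A| ≥ 3/4: false.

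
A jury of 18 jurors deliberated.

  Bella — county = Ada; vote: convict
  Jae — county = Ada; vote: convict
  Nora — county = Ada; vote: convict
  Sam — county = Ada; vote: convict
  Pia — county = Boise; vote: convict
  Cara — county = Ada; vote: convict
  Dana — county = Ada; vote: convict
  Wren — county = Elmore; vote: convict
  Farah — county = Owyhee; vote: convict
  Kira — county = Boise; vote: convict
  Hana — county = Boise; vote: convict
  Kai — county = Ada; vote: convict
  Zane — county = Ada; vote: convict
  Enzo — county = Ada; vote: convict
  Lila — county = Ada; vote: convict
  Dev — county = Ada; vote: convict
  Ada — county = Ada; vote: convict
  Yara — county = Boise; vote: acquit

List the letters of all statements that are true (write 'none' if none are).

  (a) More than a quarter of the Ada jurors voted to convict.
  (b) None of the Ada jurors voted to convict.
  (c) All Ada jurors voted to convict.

(a), (c)

|A| = 12, |A ∩ B| = 12, |A ∖ B| = 0.
(a) |A ∩ B| / |A| > 1/4: holds.
(b) A ∩ B = ∅ (|A ∩ B| = 0): fails.
(c) A ⊆ B, i.e. every element of A is in B (|A ∖ B| = 0): holds.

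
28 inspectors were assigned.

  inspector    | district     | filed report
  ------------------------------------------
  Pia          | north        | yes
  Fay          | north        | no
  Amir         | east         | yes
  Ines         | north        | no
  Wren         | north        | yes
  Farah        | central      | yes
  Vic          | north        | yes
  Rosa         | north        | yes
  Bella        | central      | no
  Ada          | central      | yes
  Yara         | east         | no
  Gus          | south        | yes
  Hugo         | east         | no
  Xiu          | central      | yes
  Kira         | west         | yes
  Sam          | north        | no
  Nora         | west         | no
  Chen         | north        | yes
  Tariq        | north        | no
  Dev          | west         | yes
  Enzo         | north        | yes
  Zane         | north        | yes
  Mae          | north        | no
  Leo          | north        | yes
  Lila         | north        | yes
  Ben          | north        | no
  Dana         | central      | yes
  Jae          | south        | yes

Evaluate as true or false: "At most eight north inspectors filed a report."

The determiner here denotes the relation: |A ∩ B| ≤ 8.
|A| = 15, |A ∩ B| = 9, |A ∖ B| = 6.
|A ∩ B| = 9, so the statement is false.

False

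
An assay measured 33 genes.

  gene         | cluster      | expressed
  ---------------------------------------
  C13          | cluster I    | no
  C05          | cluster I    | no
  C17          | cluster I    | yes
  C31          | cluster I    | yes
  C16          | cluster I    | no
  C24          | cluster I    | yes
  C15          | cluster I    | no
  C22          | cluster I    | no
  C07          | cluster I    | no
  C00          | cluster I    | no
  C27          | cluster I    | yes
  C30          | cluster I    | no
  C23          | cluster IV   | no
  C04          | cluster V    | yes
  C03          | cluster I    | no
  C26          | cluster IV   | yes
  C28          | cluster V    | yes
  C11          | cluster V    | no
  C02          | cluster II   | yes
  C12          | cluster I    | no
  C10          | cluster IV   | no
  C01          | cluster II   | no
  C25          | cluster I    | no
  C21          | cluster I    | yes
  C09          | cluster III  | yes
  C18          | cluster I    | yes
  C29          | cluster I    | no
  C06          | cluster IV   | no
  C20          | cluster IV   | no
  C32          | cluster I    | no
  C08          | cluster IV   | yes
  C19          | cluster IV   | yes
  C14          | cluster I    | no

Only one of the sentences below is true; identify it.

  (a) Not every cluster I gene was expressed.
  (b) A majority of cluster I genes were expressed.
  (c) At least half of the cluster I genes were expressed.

(a)

|A| = 20, |A ∩ B| = 6, |A ∖ B| = 14.
(a) requires A ⊄ B (|A ∖ B| ≥ 1): true.
(b) requires |A ∩ B| > |A ∖ B|: false.
(c) requires |A ∩ B| ≥ |A ∖ B|: false.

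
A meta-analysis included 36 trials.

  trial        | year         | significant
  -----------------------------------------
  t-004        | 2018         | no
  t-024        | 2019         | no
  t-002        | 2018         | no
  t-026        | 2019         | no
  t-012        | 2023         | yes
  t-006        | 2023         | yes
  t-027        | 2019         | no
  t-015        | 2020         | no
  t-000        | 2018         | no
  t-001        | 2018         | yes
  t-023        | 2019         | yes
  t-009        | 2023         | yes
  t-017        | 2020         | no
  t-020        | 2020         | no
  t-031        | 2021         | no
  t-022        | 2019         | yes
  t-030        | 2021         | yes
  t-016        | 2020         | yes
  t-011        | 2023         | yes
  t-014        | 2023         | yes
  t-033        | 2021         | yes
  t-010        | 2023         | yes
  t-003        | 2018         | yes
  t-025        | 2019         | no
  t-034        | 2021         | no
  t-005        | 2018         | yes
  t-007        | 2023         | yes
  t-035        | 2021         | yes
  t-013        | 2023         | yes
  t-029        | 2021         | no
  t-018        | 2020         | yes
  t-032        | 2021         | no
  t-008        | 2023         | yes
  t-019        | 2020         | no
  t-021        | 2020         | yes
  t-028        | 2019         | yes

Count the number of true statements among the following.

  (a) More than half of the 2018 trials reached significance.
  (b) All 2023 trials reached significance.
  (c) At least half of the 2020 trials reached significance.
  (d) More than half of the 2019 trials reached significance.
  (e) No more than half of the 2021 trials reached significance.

(a) 2018: |A| = 6, |A ∩ B| = 3; needs |A ∩ B| > |A ∖ B| — false.
(b) 2023: |A| = 9, |A ∩ B| = 9; needs A ⊆ B, i.e. every element of A is in B (|A ∖ B| = 0) — true.
(c) 2020: |A| = 7, |A ∩ B| = 3; needs |A ∩ B| ≥ |A ∖ B| — false.
(d) 2019: |A| = 7, |A ∩ B| = 3; needs |A ∩ B| > |A ∖ B| — false.
(e) 2021: |A| = 7, |A ∩ B| = 3; needs |A ∩ B| ≤ |A ∖ B| — true.

2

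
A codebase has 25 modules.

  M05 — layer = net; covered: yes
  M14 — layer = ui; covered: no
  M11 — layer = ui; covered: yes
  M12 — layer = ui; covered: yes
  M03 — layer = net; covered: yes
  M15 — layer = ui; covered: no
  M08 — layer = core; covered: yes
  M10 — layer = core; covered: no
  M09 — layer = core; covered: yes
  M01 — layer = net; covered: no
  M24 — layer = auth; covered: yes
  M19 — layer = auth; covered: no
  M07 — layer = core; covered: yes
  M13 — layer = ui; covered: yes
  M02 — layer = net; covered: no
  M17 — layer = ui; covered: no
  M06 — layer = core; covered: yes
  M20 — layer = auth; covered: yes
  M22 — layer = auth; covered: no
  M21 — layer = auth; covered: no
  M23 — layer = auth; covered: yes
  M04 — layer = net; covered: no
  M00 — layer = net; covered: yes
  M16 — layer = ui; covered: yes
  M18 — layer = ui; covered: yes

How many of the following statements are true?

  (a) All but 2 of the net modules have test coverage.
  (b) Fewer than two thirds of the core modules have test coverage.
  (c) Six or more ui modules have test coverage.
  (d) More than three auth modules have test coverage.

0

(a) net: |A| = 6, |A ∩ B| = 3; needs |A ∖ B| = 2 — false.
(b) core: |A| = 5, |A ∩ B| = 4; needs |A ∩ B| / |A| < 2/3 — false.
(c) ui: |A| = 8, |A ∩ B| = 5; needs |A ∩ B| ≥ 6 — false.
(d) auth: |A| = 6, |A ∩ B| = 3; needs |A ∩ B| > 3 — false.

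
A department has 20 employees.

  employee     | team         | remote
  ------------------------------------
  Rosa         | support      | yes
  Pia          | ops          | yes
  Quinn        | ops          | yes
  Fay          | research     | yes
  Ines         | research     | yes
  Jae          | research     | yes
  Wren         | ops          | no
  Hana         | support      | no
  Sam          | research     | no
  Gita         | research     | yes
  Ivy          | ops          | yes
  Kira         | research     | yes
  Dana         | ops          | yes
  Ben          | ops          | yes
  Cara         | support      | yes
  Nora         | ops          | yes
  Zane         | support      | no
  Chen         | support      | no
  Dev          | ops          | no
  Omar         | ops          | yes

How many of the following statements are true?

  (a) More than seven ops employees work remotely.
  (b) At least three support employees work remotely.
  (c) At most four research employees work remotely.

0

(a) ops: |A| = 9, |A ∩ B| = 7; needs |A ∩ B| > 7 — false.
(b) support: |A| = 5, |A ∩ B| = 2; needs |A ∩ B| ≥ 3 — false.
(c) research: |A| = 6, |A ∩ B| = 5; needs |A ∩ B| ≤ 4 — false.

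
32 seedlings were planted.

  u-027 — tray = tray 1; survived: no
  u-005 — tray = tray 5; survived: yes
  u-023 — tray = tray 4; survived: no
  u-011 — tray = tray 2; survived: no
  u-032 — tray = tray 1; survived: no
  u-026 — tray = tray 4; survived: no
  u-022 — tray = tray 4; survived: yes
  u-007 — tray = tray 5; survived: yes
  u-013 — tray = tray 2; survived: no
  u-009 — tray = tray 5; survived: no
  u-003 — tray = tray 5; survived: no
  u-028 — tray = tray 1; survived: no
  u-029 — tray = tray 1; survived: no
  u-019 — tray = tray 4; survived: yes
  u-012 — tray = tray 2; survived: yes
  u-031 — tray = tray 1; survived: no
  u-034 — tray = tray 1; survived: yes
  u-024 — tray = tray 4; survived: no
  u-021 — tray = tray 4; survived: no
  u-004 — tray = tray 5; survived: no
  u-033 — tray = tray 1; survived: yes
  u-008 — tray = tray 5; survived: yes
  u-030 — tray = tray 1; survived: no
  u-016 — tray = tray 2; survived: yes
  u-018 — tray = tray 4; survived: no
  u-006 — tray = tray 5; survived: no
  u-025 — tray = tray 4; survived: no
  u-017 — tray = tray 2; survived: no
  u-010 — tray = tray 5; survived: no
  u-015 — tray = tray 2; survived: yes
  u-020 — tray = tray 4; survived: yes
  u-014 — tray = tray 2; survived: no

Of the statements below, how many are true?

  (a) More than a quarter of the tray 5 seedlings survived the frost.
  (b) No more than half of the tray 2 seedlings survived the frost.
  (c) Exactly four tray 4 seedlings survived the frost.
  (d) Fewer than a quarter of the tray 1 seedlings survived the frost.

2

(a) tray 5: |A| = 8, |A ∩ B| = 3; needs |A ∩ B| / |A| > 1/4 — true.
(b) tray 2: |A| = 7, |A ∩ B| = 3; needs |A ∩ B| ≤ |A ∖ B| — true.
(c) tray 4: |A| = 9, |A ∩ B| = 3; needs |A ∩ B| = 4 — false.
(d) tray 1: |A| = 8, |A ∩ B| = 2; needs |A ∩ B| / |A| < 1/4 — false.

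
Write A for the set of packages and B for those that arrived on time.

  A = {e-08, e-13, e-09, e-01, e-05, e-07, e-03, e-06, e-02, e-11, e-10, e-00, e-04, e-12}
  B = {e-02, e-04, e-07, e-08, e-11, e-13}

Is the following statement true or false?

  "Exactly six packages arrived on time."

True

'Exactly six packages arrived on time' holds iff |A ∩ B| = 6.
A (the restrictor) = {e-08, e-13, e-09, e-01, e-05, e-07, e-03, e-06, e-02, e-11, e-10, e-00, e-04, e-12}, |A| = 14.
A ∩ B = {e-08, e-13, e-07, e-02, e-11, e-04}, so |A ∩ B| = 6.
|A ∩ B| = 6, so the statement is true.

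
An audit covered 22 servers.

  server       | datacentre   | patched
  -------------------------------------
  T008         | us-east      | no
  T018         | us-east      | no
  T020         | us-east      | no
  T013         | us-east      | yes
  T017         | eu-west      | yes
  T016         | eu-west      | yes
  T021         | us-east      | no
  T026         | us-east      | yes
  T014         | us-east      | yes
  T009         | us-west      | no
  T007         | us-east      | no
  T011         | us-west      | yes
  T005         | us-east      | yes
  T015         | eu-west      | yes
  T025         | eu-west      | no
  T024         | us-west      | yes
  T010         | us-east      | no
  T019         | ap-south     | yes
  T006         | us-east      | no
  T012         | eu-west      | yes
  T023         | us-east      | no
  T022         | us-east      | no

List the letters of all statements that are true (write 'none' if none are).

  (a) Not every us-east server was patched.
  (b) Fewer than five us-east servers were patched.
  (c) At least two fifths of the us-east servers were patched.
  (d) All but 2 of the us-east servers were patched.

|A| = 13, |A ∩ B| = 4, |A ∖ B| = 9.
(a) A ⊄ B (|A ∖ B| ≥ 1): holds.
(b) |A ∩ B| < 5: holds.
(c) |A ∩ B| / |A| ≥ 2/5: fails.
(d) |A ∖ B| = 2: fails.

(a), (b)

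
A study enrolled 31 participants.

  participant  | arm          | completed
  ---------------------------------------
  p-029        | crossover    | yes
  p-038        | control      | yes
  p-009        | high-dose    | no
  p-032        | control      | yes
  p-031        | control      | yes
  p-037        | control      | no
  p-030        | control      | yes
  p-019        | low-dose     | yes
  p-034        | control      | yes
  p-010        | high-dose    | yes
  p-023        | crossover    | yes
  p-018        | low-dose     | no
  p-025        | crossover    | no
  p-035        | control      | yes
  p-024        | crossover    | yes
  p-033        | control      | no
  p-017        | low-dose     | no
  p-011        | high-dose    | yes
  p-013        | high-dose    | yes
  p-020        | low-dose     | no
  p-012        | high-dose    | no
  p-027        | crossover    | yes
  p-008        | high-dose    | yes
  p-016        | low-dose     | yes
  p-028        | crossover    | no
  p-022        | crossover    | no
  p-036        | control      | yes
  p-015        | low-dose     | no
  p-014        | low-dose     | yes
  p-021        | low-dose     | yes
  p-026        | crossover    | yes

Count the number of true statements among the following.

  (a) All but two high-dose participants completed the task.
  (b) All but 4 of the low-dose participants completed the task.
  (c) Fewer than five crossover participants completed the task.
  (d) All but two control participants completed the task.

3

(a) high-dose: |A| = 6, |A ∩ B| = 4; needs |A ∖ B| = 2 — true.
(b) low-dose: |A| = 8, |A ∩ B| = 4; needs |A ∖ B| = 4 — true.
(c) crossover: |A| = 8, |A ∩ B| = 5; needs |A ∩ B| < 5 — false.
(d) control: |A| = 9, |A ∩ B| = 7; needs |A ∖ B| = 2 — true.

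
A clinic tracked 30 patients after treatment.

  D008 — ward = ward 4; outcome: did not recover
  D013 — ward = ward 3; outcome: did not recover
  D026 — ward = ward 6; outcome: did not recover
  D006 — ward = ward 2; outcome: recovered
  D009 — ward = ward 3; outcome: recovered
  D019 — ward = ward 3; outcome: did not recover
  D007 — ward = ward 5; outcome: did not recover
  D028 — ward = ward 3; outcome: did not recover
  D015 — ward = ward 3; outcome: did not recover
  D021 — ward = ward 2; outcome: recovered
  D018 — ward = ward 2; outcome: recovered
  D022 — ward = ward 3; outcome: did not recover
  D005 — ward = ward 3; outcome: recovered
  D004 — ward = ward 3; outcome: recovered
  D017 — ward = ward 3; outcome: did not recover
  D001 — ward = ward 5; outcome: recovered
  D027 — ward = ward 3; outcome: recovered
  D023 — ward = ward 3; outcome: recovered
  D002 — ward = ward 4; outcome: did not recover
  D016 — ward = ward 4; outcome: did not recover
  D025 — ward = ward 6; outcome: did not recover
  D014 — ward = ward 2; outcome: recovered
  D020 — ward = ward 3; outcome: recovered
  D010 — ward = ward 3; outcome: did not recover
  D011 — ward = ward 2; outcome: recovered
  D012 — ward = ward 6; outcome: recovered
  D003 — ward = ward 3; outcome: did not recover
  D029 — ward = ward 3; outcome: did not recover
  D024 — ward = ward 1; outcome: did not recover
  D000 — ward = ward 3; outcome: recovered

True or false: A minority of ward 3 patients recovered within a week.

True

The determiner here denotes the relation: |A ∩ B| < |A ∖ B|.
|A| = 16, |A ∩ B| = 7, |A ∖ B| = 9.
7 < 9, so the statement is true.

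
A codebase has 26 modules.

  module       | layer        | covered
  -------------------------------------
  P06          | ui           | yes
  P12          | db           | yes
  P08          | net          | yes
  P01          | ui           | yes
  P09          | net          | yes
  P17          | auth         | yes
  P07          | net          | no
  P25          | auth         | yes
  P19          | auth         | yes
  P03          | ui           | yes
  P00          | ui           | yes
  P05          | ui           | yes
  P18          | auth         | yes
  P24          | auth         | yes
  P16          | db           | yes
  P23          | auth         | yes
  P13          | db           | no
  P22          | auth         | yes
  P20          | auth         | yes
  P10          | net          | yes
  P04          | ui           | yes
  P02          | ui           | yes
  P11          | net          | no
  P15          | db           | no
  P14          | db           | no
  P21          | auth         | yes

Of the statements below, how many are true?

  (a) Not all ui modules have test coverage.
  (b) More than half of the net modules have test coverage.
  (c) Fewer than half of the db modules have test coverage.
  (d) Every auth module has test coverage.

3

(a) ui: |A| = 7, |A ∩ B| = 7; needs A ⊄ B (|A ∖ B| ≥ 1) — false.
(b) net: |A| = 5, |A ∩ B| = 3; needs |A ∩ B| > |A ∖ B| — true.
(c) db: |A| = 5, |A ∩ B| = 2; needs |A ∩ B| < |A ∖ B| — true.
(d) auth: |A| = 9, |A ∩ B| = 9; needs A ⊆ B, i.e. every element of A is in B (|A ∖ B| = 0) — true.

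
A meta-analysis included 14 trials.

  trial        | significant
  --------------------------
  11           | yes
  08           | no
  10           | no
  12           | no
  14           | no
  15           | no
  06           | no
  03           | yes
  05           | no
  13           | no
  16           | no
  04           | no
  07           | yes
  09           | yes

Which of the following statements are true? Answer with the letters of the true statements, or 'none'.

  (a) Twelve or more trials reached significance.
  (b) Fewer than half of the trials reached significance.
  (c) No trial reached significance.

(b)

|A| = 14, |A ∩ B| = 4, |A ∖ B| = 10.
(a) |A ∩ B| ≥ 12: fails.
(b) |A ∩ B| < |A ∖ B|: holds.
(c) A ∩ B = ∅ (|A ∩ B| = 0): fails.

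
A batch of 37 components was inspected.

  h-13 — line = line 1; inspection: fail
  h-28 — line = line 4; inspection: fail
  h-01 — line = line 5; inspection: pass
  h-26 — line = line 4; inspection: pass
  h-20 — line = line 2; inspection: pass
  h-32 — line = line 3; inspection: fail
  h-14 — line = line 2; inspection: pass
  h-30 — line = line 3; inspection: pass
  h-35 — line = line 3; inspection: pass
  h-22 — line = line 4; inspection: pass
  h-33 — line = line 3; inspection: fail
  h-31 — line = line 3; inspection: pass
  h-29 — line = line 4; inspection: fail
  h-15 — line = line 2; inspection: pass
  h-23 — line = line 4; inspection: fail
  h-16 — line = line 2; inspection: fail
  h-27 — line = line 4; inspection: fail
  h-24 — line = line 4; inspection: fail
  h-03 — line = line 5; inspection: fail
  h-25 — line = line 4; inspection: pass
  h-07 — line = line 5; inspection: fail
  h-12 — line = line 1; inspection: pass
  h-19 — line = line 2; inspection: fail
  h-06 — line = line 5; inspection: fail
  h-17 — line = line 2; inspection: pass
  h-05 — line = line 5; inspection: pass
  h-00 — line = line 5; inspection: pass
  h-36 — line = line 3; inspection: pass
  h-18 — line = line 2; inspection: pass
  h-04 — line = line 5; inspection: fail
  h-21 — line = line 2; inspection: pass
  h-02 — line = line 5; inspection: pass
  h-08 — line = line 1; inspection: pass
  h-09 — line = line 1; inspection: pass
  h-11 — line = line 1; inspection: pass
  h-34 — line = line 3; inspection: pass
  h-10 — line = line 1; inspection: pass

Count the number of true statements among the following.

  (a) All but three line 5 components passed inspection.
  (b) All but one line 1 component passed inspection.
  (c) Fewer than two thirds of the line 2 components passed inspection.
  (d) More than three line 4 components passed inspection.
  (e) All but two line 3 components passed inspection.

(a) line 5: |A| = 8, |A ∩ B| = 4; needs |A ∖ B| = 3 — false.
(b) line 1: |A| = 6, |A ∩ B| = 5; needs |A ∖ B| = 1 — true.
(c) line 2: |A| = 8, |A ∩ B| = 6; needs |A ∩ B| / |A| < 2/3 — false.
(d) line 4: |A| = 8, |A ∩ B| = 3; needs |A ∩ B| > 3 — false.
(e) line 3: |A| = 7, |A ∩ B| = 5; needs |A ∖ B| = 2 — true.

2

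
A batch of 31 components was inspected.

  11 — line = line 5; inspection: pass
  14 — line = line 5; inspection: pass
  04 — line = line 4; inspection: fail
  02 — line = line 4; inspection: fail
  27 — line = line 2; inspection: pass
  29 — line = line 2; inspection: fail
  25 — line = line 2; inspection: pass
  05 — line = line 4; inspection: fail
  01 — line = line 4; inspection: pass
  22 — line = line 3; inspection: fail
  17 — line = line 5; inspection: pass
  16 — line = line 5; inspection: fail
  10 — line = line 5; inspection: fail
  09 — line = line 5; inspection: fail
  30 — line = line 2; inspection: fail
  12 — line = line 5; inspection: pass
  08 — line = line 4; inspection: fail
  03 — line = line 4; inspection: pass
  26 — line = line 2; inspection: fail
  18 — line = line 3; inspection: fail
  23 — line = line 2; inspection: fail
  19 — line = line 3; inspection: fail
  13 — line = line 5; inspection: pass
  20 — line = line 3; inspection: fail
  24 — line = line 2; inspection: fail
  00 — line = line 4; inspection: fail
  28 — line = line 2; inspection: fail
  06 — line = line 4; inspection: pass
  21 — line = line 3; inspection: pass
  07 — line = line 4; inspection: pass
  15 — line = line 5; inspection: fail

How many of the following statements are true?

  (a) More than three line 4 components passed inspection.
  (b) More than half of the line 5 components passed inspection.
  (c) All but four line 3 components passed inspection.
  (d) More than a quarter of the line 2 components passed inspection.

(a) line 4: |A| = 9, |A ∩ B| = 4; needs |A ∩ B| > 3 — true.
(b) line 5: |A| = 9, |A ∩ B| = 5; needs |A ∩ B| > |A ∖ B| — true.
(c) line 3: |A| = 5, |A ∩ B| = 1; needs |A ∖ B| = 4 — true.
(d) line 2: |A| = 8, |A ∩ B| = 2; needs |A ∩ B| / |A| > 1/4 — false.

3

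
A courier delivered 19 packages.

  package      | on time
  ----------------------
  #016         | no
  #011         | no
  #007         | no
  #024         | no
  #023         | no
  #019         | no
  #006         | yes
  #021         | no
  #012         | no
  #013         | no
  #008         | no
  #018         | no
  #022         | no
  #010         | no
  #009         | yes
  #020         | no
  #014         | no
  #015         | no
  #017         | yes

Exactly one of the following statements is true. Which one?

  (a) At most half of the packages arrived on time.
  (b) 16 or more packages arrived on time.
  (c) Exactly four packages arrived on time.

|A| = 19, |A ∩ B| = 3, |A ∖ B| = 16.
(a) requires |A ∩ B| ≤ |A ∖ B|: true.
(b) requires |A ∩ B| ≥ 16: false.
(c) requires |A ∩ B| = 4: false.

(a)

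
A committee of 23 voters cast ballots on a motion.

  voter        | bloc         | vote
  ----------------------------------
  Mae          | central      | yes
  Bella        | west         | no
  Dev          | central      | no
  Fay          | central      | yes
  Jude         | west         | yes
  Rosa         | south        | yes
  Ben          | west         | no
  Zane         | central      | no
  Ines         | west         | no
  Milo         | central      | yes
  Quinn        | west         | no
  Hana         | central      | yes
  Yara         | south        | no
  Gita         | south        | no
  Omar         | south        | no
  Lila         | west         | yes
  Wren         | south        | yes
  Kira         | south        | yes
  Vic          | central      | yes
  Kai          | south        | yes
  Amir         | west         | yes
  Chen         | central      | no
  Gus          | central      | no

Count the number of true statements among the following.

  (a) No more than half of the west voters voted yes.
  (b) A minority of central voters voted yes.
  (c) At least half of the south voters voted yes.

2

(a) west: |A| = 7, |A ∩ B| = 3; needs |A ∩ B| ≤ |A ∖ B| — true.
(b) central: |A| = 9, |A ∩ B| = 5; needs |A ∩ B| < |A ∖ B| — false.
(c) south: |A| = 7, |A ∩ B| = 4; needs |A ∩ B| ≥ |A ∖ B| — true.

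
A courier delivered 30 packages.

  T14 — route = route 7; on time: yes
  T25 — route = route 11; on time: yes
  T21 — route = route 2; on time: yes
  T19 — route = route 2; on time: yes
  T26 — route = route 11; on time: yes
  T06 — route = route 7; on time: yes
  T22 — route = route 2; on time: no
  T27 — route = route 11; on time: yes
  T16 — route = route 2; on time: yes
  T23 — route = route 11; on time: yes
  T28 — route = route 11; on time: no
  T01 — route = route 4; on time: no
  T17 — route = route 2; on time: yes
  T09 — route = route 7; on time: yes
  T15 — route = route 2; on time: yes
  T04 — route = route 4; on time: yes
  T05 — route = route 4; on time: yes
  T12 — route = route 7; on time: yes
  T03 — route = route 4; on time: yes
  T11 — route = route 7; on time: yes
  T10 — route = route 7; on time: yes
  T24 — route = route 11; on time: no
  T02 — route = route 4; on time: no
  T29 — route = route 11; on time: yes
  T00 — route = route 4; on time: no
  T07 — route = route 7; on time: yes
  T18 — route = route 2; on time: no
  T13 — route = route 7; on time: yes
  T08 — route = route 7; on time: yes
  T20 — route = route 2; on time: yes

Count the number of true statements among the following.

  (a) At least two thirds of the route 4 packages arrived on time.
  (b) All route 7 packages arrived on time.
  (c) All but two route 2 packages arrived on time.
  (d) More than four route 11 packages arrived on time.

(a) route 4: |A| = 6, |A ∩ B| = 3; needs |A ∩ B| / |A| ≥ 2/3 — false.
(b) route 7: |A| = 9, |A ∩ B| = 9; needs A ⊆ B, i.e. every element of A is in B (|A ∖ B| = 0) — true.
(c) route 2: |A| = 8, |A ∩ B| = 6; needs |A ∖ B| = 2 — true.
(d) route 11: |A| = 7, |A ∩ B| = 5; needs |A ∩ B| > 4 — true.

3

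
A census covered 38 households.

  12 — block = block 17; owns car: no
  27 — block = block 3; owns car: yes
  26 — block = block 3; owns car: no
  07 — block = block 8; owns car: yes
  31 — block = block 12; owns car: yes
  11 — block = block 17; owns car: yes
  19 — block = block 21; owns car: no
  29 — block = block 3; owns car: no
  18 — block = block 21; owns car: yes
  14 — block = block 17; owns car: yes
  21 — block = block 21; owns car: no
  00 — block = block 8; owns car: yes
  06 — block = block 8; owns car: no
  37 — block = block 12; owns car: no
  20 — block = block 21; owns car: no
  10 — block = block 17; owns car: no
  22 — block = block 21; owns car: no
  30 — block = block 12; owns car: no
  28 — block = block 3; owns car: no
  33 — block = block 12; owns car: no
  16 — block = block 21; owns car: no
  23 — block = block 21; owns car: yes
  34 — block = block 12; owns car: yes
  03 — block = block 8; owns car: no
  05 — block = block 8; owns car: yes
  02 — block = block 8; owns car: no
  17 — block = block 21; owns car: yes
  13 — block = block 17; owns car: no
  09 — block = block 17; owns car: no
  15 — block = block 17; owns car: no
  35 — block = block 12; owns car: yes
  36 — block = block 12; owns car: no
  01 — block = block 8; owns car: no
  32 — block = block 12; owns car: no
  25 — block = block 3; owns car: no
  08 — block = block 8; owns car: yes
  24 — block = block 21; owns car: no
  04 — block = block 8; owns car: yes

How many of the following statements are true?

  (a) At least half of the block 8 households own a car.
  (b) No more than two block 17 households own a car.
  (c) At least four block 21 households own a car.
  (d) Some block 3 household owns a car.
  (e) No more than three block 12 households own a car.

4

(a) block 8: |A| = 9, |A ∩ B| = 5; needs |A ∩ B| ≥ |A ∖ B| — true.
(b) block 17: |A| = 7, |A ∩ B| = 2; needs |A ∩ B| ≤ 2 — true.
(c) block 21: |A| = 9, |A ∩ B| = 3; needs |A ∩ B| ≥ 4 — false.
(d) block 3: |A| = 5, |A ∩ B| = 1; needs A ∩ B ≠ ∅ (|A ∩ B| ≥ 1) — true.
(e) block 12: |A| = 8, |A ∩ B| = 3; needs |A ∩ B| ≤ 3 — true.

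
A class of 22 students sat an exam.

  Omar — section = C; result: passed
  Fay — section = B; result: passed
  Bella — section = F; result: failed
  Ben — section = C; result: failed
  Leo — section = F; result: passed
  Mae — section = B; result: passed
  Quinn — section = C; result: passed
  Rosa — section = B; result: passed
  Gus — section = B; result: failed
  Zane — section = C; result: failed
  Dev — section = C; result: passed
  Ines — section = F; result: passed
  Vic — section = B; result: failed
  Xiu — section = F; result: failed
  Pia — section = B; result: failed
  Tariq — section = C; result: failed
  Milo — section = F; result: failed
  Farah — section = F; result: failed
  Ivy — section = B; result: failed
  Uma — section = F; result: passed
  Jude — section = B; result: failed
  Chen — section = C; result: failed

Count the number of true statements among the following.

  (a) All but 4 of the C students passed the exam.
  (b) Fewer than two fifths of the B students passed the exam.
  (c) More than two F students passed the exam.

(a) C: |A| = 7, |A ∩ B| = 3; needs |A ∖ B| = 4 — true.
(b) B: |A| = 8, |A ∩ B| = 3; needs |A ∩ B| / |A| < 2/5 — true.
(c) F: |A| = 7, |A ∩ B| = 3; needs |A ∩ B| > 2 — true.

3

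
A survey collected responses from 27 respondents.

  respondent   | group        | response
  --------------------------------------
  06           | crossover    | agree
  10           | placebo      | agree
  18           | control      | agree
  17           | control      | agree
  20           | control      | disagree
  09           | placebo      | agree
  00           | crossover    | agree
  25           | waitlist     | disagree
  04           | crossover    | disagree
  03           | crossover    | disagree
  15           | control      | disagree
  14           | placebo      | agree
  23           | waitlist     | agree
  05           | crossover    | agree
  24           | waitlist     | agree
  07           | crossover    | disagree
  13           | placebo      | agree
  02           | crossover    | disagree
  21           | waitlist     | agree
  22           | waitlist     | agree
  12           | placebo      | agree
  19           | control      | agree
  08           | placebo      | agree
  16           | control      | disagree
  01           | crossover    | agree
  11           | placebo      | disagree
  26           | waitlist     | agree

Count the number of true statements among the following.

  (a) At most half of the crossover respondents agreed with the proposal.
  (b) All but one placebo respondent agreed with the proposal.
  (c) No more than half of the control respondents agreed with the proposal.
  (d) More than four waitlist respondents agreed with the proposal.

4

(a) crossover: |A| = 8, |A ∩ B| = 4; needs |A ∩ B| ≤ |A ∖ B| — true.
(b) placebo: |A| = 7, |A ∩ B| = 6; needs |A ∖ B| = 1 — true.
(c) control: |A| = 6, |A ∩ B| = 3; needs |A ∩ B| ≤ |A ∖ B| — true.
(d) waitlist: |A| = 6, |A ∩ B| = 5; needs |A ∩ B| > 4 — true.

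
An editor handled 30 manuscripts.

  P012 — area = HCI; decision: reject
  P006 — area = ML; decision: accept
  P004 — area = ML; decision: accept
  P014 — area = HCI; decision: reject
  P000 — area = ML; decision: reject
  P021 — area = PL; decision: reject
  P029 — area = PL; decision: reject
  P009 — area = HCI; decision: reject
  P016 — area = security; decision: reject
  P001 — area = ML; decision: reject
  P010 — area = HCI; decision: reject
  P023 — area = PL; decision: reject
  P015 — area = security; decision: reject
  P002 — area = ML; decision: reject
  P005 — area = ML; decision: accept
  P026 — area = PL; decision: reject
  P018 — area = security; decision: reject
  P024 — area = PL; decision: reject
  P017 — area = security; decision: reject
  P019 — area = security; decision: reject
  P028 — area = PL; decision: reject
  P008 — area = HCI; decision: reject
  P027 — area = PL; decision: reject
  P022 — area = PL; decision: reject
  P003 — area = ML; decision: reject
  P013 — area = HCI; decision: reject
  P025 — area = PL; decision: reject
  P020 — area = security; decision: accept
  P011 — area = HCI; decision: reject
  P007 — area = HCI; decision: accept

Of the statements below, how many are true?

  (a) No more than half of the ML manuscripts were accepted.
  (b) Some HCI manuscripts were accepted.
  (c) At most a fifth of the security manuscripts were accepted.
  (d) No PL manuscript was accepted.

(a) ML: |A| = 7, |A ∩ B| = 3; needs |A ∩ B| ≤ |A ∖ B| — true.
(b) HCI: |A| = 8, |A ∩ B| = 1; needs A ∩ B ≠ ∅ (|A ∩ B| ≥ 1) — true.
(c) security: |A| = 6, |A ∩ B| = 1; needs |A ∩ B| / |A| ≤ 1/5 — true.
(d) PL: |A| = 9, |A ∩ B| = 0; needs A ∩ B = ∅ (|A ∩ B| = 0) — true.

4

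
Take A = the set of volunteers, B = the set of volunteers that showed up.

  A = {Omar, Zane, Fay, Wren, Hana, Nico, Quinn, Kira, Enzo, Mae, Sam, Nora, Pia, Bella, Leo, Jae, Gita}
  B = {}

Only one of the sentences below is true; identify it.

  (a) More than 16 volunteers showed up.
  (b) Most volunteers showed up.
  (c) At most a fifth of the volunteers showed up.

(c)

|A| = 17, |A ∩ B| = 0, |A ∖ B| = 17.
(a) requires |A ∩ B| > 16: false.
(b) requires |A ∩ B| > |A ∖ B|: false.
(c) requires |A ∩ B| / |A| ≤ 1/5: true.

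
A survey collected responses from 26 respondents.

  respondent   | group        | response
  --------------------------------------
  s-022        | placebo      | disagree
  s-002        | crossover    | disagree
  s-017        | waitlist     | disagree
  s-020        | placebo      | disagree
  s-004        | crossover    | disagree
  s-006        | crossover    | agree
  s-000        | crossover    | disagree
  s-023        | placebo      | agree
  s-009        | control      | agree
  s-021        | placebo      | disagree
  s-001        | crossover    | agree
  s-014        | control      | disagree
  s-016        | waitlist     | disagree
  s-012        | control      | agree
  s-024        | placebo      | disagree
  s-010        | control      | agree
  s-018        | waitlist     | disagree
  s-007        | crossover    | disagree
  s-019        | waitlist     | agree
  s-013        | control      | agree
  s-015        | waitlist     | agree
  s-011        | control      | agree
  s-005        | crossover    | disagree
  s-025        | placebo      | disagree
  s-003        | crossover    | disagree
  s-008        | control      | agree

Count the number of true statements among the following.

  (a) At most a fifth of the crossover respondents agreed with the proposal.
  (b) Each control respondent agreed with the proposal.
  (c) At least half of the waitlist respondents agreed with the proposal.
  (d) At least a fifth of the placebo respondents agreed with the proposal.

(a) crossover: |A| = 8, |A ∩ B| = 2; needs |A ∩ B| / |A| ≤ 1/5 — false.
(b) control: |A| = 7, |A ∩ B| = 6; needs A ⊆ B, i.e. every element of A is in B (|A ∖ B| = 0) — false.
(c) waitlist: |A| = 5, |A ∩ B| = 2; needs |A ∩ B| ≥ |A ∖ B| — false.
(d) placebo: |A| = 6, |A ∩ B| = 1; needs |A ∩ B| / |A| ≥ 1/5 — false.

0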